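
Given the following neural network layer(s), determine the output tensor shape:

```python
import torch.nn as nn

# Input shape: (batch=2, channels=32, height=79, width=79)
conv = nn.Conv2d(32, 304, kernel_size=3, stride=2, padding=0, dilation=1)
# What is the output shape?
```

Input: (2, 32, 79, 79) -> Output: (2, 304, 39, 39)

Answer: (2, 304, 39, 39)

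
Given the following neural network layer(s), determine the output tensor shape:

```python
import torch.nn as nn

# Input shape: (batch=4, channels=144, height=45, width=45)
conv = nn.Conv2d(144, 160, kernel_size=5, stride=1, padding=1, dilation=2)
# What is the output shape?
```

Input: (4, 144, 45, 45) -> Output: (4, 160, 39, 39)

Answer: (4, 160, 39, 39)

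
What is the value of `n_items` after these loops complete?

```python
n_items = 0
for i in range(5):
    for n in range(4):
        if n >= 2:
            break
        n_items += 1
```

Inner breaks at 2, outer runs 5 times
`n_items` takes the values: 0 → 1 → 2 → 3 → 4 → 5 → 6 → 7 → 8 → 9 → 10

Answer: 10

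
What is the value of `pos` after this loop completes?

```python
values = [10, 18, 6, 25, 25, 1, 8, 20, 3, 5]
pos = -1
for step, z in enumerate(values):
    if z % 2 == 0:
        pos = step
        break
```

First even number index in [10, 18, 6, 25, 25, 1, 8, 20, 3, 5]
`pos` takes the values: -1 → 0

Answer: 0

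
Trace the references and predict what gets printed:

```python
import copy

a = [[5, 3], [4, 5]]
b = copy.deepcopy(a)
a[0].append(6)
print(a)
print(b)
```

Key concept: deep copy is fully independent.
Step by step:
`a = [[5, 3], [4, 5]]` → a = [[5, 3], [4, 5]]
`b = copy.deepcopy(a)` → b = [[5, 3], [4, 5]]
`a[0].append(6)` → a = [[5, 3, 6], [4, 5]]
`print(a)` → prints [[5, 3, 6], [4, 5]]
`print(b)` → prints [[5, 3], [4, 5]]

Answer:
[[5, 3, 6], [4, 5]]
[[5, 3], [4, 5]]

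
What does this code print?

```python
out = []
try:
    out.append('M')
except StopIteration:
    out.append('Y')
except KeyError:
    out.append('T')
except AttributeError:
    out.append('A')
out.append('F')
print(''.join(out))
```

Execution trace: 'M' (try body, no exception) → 'F' (after the try/except). Output: MF

Answer: MF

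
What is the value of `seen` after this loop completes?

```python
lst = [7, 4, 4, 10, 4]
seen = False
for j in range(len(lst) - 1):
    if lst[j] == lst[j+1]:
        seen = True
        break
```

Check consecutive duplicates in [7, 4, 4, 10, 4]
`seen` takes the values: False → True

Answer: True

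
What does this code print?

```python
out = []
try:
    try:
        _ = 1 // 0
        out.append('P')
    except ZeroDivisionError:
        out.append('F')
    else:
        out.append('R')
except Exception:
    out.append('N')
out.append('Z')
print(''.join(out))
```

Execution trace: 'F' (inner except ZeroDivisionError) → 'Z' (after the try/except). Output: FZ

Answer: FZ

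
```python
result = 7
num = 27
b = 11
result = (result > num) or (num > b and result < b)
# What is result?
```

Trace:
`result = 7` → result = 7
`num = 27` → num = 27
`b = 11` → b = 11
`result = (result > num) or (num > b and result < b)` → result = True
So result = True

Answer: True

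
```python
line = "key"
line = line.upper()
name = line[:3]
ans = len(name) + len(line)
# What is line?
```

Trace:
`line = "key"` → line = 'key'
`line = line.upper()` → line = 'KEY'
`name = line[:3]` → name = 'KEY'
`ans = len(name) + len(line)` → ans = 6
So line = 'KEY'

Answer: 'KEY'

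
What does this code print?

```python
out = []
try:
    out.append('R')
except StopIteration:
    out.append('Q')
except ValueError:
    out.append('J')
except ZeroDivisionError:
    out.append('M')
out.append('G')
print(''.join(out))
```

Execution trace: 'R' (try body, no exception) → 'G' (after the try/except). Output: RG

Answer: RG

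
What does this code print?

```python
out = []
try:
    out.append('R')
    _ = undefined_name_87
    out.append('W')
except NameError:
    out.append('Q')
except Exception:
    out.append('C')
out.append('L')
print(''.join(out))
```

Execution trace: 'R' (try body) → 'Q' (except NameError) → 'L' (after the try/except). Output: RQL

Answer: RQL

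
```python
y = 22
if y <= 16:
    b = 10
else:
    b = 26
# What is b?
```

Trace:
`y = 22` → y = 22
`if y <= 16: ...` → y <= 16 is False, take else branch → b = 26
So b = 26

Answer: 26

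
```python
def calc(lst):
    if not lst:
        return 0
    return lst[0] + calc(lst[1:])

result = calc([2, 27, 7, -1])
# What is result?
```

2 + 27 + 7 + (-1) + 0 = 35

Answer: 35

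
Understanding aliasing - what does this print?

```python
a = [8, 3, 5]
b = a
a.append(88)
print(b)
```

Key concept: basic list aliasing.
Step by step:
`a = [8, 3, 5]` → a = [8, 3, 5]
`b = a` → b = [8, 3, 5] (same object as a)
`a.append(88)` → a = [8, 3, 5, 88] (same object as b); b = [8, 3, 5, 88] (same object as a)
`print(b)` → prints [8, 3, 5, 88]

Answer: [8, 3, 5, 88]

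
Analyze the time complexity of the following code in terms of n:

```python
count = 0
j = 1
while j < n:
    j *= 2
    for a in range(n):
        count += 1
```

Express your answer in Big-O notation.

Each loop level contributes: log n × n. Multiplying the contributions gives O(n log n).

Answer: O(n log n)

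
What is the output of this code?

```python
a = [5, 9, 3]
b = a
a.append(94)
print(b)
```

Key concept: basic list aliasing.
Step by step:
`a = [5, 9, 3]` → a = [5, 9, 3]
`b = a` → b = [5, 9, 3] (same object as a)
`a.append(94)` → a = [5, 9, 3, 94] (same object as b); b = [5, 9, 3, 94] (same object as a)
`print(b)` → prints [5, 9, 3, 94]

Answer: [5, 9, 3, 94]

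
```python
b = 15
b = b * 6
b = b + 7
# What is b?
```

Trace:
`b = 15` → b = 15
`b = b * 6` → b = 90
`b = b + 7` → b = 97
So b = 97

Answer: 97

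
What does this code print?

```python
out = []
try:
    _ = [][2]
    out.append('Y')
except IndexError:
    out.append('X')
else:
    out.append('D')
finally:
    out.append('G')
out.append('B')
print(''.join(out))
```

Execution trace: 'X' (except IndexError) → 'G' (finally) → 'B' (after the try/except). Output: XGB

Answer: XGB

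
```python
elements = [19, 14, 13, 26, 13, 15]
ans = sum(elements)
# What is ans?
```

Trace:
`elements = [19, 14, 13, 26, 13, 15]` → elements = [19, 14, 13, 26, 13, 15]
`ans = sum(elements)` → ans = 100
So ans = 100

Answer: 100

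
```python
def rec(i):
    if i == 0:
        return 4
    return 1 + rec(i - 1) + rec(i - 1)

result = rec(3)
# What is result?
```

rec(i) = 1 + 2·rec(i-1), rec(0)=4. Closed form: (4+1)·2^3 - 1 = 39.

Answer: 39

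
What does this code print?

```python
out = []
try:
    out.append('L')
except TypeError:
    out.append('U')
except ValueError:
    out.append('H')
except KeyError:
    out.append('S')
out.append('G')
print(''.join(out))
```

Execution trace: 'L' (try body, no exception) → 'G' (after the try/except). Output: LG

Answer: LG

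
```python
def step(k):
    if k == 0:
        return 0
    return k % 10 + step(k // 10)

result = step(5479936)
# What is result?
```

Sum of digits of 5479936: 6 + 3 + 9 + 9 + 7 + 4 + 5 = 43

Answer: 43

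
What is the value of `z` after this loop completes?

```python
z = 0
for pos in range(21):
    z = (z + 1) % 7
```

Increment mod 7, 21 times = 0
`z` takes the values: 0 → 1 → 2 → 3 → 4 → 5 → 6 → 0 → 1 → 2 → 3 → 4 → 5 → 6 → 0 → 1 → 2 → 3 → 4 → 5 → 6 → 0

Answer: 0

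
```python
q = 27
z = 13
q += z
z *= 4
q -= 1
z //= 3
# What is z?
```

Trace:
`q = 27` → q = 27
`z = 13` → z = 13
`q += z` → q = 40
`z *= 4` → z = 52
`q -= 1` → q = 39
`z //= 3` → z = 17
So z = 17

Answer: 17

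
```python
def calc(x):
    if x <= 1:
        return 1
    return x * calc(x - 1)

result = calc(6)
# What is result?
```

calc(6) = 6 * 5 * 4 * 3 * 2 * 1 = 720

Answer: 720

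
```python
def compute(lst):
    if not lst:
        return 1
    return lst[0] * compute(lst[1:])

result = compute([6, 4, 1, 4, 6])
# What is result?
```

Product over [6, 4, 1, 4, 6] = 6 * 4 * 1 * 4 * 6 = 576

Answer: 576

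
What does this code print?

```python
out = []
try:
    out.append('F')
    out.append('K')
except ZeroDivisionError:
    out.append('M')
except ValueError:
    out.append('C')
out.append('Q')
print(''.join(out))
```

Execution trace: 'F' (try body) → 'K' (try body, no exception) → 'Q' (after the try/except). Output: FKQ

Answer: FKQ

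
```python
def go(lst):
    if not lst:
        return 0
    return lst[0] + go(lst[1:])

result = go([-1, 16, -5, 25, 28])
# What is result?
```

(-1) + 16 + (-5) + 25 + 28 + 0 = 63

Answer: 63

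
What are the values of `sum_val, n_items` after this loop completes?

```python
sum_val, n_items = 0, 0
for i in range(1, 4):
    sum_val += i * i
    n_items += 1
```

Sum of squares and count
`sum_val, n_items` takes the values: (0, 0) → (1, 0) → (1, 1) → (5, 1) → (5, 2) → (14, 2) → (14, 3)

Answer: 14, 3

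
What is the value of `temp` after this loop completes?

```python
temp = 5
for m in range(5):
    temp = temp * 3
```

Multiply by 3, 5 times: 5 * 3^5 = 1215
`temp` takes the values: 5 → 15 → 45 → 135 → 405 → 1215

Answer: 1215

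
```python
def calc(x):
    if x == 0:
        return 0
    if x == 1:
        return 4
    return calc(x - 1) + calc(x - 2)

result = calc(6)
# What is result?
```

Build up from base cases: calc(0)=0, calc(1)=4, calc(2)=4, calc(3)=8, calc(4)=12, calc(5)=20, calc(6)=32

Answer: 32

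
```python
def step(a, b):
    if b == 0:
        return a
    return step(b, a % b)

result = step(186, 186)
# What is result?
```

step(186, 186) -> step(186, 0) -> 186

Answer: 186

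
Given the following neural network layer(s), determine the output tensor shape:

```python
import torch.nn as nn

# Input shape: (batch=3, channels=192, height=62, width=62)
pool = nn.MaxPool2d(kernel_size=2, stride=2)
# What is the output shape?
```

Input: (3, 192, 62, 62) -> Output: (3, 192, 31, 31)

Answer: (3, 192, 31, 31)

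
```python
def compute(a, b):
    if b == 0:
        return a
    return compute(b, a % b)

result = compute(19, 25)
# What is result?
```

compute(19, 25) -> compute(25, 19) -> compute(19, 6) -> compute(6, 1) -> compute(1, 0) -> 1

Answer: 1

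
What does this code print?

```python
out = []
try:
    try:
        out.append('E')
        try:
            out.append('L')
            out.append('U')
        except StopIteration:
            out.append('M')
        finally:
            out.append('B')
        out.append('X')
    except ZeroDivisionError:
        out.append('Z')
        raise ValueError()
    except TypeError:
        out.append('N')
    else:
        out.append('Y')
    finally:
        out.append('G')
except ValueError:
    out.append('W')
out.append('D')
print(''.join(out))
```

Execution trace: 'E' (try body) → 'L' (inner try body) → 'U' (inner try body, no exception) → 'B' (inner finally) → 'X' (try body, no exception) → 'Y' (else) → 'G' (finally) → 'D' (after the try/except). Output: ELUBXYGD

Answer: ELUBXYGD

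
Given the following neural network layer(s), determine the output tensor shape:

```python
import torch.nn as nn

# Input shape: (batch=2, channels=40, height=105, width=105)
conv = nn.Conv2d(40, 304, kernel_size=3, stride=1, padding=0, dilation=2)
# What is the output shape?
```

Input: (2, 40, 105, 105) -> Output: (2, 304, 101, 101)

Answer: (2, 304, 101, 101)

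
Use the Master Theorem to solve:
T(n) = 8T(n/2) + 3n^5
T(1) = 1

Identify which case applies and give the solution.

a=8, b=2, f(n)=3n^5. log_2(8) = 3. Since c=5 > 3 and the regularity condition holds (8(n/2)^5 = (8/2^5)n^5 with 8/2^5 < 1), Case 3 applies: T(n) = Θ(f(n)) = O(n^5).

Answer: O(n^5) - Case 3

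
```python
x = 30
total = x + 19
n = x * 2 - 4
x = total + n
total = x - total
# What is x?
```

Trace:
`x = 30` → x = 30
`total = x + 19` → total = 49
`n = x * 2 - 4` → n = 56
`x = total + n` → x = 105
`total = x - total` → total = 56
So x = 105

Answer: 105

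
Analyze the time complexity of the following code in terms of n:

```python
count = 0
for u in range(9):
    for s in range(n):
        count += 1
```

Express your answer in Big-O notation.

Each loop level contributes: 1 × n. Multiplying the contributions gives O(n).

Answer: O(n)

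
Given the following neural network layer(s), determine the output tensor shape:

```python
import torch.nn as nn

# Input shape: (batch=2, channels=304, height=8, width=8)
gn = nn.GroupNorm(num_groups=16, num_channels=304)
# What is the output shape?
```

Input: (2, 304, 8, 8) -> Output: (2, 304, 8, 8)

Answer: (2, 304, 8, 8)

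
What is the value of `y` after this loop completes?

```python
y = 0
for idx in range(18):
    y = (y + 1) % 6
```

Increment mod 6, 18 times = 0
`y` takes the values: 0 → 1 → 2 → 3 → 4 → 5 → 0 → 1 → 2 → 3 → 4 → 5 → 0 → 1 → 2 → 3 → 4 → 5 → 0

Answer: 0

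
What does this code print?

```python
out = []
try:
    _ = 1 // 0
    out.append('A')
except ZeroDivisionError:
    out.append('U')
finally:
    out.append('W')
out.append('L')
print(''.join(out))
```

Execution trace: 'U' (except ZeroDivisionError) → 'W' (finally) → 'L' (after the try/except). Output: UWL

Answer: UWL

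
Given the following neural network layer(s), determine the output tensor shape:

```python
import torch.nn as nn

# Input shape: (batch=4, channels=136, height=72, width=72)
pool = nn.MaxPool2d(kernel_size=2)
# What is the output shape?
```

Input: (4, 136, 72, 72) -> Output: (4, 136, 36, 36)

Answer: (4, 136, 36, 36)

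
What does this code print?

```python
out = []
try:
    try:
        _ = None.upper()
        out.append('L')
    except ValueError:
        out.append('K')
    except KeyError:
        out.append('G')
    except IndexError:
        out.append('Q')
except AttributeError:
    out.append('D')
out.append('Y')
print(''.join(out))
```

Execution trace: 'D' (outer except AttributeError) → 'Y' (after the try/except). Output: DY

Answer: DY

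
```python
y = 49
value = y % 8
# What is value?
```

Trace:
`y = 49` → y = 49
`value = y % 8` → value = 1
So value = 1

Answer: 1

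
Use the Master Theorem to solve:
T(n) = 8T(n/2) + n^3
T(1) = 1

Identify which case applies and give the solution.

a=8, b=2, f(n)=n^3. log_2(8) = 3. Since c=3 = 3, Case 2 applies: T(n) = Θ(n^log_b(a) · log n) = O(n^3 log n).

Answer: O(n^3 log n) - Case 2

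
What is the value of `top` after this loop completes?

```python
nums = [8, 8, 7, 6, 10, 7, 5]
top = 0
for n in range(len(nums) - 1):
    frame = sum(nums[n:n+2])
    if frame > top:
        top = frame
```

Max sum of 2-element window in [8, 8, 7, 6, 10, 7, 5]
`top` takes the values: 0 → 16 → 17

Answer: 17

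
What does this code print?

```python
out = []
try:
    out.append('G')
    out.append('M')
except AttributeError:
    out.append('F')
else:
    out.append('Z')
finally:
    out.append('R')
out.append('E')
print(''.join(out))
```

Execution trace: 'G' (try body) → 'M' (try body, no exception) → 'Z' (else) → 'R' (finally) → 'E' (after the try/except). Output: GMZRE

Answer: GMZRE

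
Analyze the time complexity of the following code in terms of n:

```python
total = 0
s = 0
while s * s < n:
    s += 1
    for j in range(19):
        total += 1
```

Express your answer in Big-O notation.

Each loop level contributes: √n × 1. Multiplying the contributions gives O(√n).

Answer: O(√n)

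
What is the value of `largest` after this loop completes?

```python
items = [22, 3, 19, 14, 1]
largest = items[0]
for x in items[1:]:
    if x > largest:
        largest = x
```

Maximum of [22, 3, 19, 14, 1]
`largest` takes the values: 22

Answer: 22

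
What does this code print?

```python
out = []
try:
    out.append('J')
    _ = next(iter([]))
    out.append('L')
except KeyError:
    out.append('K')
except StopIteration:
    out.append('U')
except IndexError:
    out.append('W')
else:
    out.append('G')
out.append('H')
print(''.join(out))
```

Execution trace: 'J' (try body) → 'U' (except StopIteration) → 'H' (after the try/except). Output: JUH

Answer: JUH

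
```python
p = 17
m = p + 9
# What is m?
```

Trace:
`p = 17` → p = 17
`m = p + 9` → m = 26
So m = 26

Answer: 26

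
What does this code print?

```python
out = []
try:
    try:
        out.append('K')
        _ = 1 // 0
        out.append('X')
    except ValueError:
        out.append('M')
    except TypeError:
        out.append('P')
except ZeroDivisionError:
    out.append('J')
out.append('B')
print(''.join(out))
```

Execution trace: 'K' (try body) → 'J' (outer except ZeroDivisionError) → 'B' (after the try/except). Output: KJB

Answer: KJB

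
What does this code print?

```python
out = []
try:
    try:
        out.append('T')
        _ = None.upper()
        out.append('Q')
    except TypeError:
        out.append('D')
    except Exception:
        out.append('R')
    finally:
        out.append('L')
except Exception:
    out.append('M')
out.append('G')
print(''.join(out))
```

Execution trace: 'T' (inner try body) → 'R' (inner except Exception) → 'L' (inner finally) → 'G' (after the try/except). Output: TRLG

Answer: TRLG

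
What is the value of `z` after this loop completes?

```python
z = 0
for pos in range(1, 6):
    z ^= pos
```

XOR of 1 to 5
`z` takes the values: 0 → 1 → 3 → 0 → 4 → 1

Answer: 1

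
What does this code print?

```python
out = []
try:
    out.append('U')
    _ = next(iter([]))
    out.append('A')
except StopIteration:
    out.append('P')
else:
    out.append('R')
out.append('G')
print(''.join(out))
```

Execution trace: 'U' (try body) → 'P' (except StopIteration) → 'G' (after the try/except). Output: UPG

Answer: UPG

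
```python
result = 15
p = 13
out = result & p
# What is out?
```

Trace:
`result = 15` → result = 15
`p = 13` → p = 13
`out = result & p` → out = 13
So out = 13

Answer: 13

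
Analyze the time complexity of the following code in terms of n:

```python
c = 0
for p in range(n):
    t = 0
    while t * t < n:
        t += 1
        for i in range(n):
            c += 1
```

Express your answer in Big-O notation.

Each loop level contributes: n × √n × n. Multiplying the contributions gives O(n^2√n).

Answer: O(n^2√n)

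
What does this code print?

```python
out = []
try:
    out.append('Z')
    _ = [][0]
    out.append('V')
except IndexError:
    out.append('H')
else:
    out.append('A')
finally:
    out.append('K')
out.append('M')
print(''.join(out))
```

Execution trace: 'Z' (try body) → 'H' (except IndexError) → 'K' (finally) → 'M' (after the try/except). Output: ZHKM

Answer: ZHKM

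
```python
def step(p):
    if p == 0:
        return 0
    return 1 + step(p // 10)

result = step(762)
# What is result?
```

Count of digits of 762: 3

Answer: 3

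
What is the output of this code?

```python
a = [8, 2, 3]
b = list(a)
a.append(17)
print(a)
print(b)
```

Key concept: list() constructor creates copy.
Step by step:
`a = [8, 2, 3]` → a = [8, 2, 3]
`b = list(a)` → b = [8, 2, 3]
`a.append(17)` → a = [8, 2, 3, 17]
`print(a)` → prints [8, 2, 3, 17]
`print(b)` → prints [8, 2, 3]

Answer:
[8, 2, 3, 17]
[8, 2, 3]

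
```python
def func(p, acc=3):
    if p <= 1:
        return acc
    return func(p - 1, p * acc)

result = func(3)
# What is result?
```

Accumulator trace (n, acc): (3, 3) -> (2, 9) -> (1, 18) -> return 18

Answer: 18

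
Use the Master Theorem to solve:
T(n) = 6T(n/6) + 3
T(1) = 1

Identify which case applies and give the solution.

a=6, b=6, f(n)=3. log_6(6) = 1. Since c=0 < 1, Case 1 applies: T(n) = Θ(n^log_b(a)) = O(n).

Answer: O(n) - Case 1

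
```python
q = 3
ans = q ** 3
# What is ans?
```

Trace:
`q = 3` → q = 3
`ans = q ** 3` → ans = 27
So ans = 27

Answer: 27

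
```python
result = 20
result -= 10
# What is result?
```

Trace:
`result = 20` → result = 20
`result -= 10` → result = 10
So result = 10

Answer: 10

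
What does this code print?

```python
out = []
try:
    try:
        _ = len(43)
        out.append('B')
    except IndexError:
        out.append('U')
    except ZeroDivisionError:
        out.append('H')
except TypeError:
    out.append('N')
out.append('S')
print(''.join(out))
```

Execution trace: 'N' (outer except TypeError) → 'S' (after the try/except). Output: NS

Answer: NS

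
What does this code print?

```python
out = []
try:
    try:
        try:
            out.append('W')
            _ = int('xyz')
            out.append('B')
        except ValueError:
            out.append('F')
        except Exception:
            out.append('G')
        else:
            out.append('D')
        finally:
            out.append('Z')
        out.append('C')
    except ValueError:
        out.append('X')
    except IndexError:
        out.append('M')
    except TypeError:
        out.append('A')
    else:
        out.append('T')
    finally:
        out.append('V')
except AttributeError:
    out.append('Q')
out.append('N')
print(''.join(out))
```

Execution trace: 'W' (inner try body) → 'F' (inner except ValueError) → 'Z' (inner finally) → 'C' (try body, no exception) → 'T' (else) → 'V' (finally) → 'N' (after the try/except). Output: WFZCTVN

Answer: WFZCTVN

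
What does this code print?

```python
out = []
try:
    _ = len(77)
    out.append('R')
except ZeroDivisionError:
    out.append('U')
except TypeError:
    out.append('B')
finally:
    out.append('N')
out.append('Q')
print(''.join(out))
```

Execution trace: 'B' (except TypeError) → 'N' (finally) → 'Q' (after the try/except). Output: BNQ

Answer: BNQ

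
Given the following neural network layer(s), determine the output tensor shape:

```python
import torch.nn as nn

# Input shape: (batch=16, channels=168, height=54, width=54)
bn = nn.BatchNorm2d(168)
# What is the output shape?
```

Input: (16, 168, 54, 54) -> Output: (16, 168, 54, 54)

Answer: (16, 168, 54, 54)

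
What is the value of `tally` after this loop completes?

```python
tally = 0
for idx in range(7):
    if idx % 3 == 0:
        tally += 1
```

Count numbers divisible by 3 in range(7)
`tally` takes the values: 0 → 1 → 2 → 3

Answer: 3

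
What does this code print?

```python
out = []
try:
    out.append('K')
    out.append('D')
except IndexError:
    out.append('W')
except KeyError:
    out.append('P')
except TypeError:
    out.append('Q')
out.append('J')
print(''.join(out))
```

Execution trace: 'K' (try body) → 'D' (try body, no exception) → 'J' (after the try/except). Output: KDJ

Answer: KDJ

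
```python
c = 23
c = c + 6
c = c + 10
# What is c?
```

Trace:
`c = 23` → c = 23
`c = c + 6` → c = 29
`c = c + 10` → c = 39
So c = 39

Answer: 39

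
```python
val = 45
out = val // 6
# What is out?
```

Trace:
`val = 45` → val = 45
`out = val // 6` → out = 7
So out = 7

Answer: 7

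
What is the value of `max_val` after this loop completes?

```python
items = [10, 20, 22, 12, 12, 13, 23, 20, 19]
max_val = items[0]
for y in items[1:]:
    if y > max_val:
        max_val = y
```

Maximum of [10, 20, 22, 12, 12, 13, 23, 20, 19]
`max_val` takes the values: 10 → 20 → 22 → 23

Answer: 23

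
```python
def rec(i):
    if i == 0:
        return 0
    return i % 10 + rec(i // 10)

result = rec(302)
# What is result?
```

Sum of digits of 302: 2 + 0 + 3 = 5

Answer: 5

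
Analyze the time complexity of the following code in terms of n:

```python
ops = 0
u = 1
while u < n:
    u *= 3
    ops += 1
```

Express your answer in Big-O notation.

Each loop level contributes: log n. Multiplying the contributions gives O(log n).

Answer: O(log n)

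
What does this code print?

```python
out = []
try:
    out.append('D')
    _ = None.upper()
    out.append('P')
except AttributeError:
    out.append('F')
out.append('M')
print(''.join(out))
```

Execution trace: 'D' (try body) → 'F' (except AttributeError) → 'M' (after the try/except). Output: DFM

Answer: DFM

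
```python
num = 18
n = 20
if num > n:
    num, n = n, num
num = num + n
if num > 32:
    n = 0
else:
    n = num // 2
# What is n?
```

Trace:
`num = 18` → num = 18
`n = 20` → n = 20
`if num > n: ...` → num > n is False → no variable changes
`num = num + n` → num = 38
`if num > 32: ...` → num > 32 is True → n = 0
So n = 0

Answer: 0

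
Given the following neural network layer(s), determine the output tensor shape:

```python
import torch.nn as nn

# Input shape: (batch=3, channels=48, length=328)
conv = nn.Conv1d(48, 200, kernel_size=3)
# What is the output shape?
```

Input: (3, 48, 328) -> Output: (3, 200, 326)

Answer: (3, 200, 326)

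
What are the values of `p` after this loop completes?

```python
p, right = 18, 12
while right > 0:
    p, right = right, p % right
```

GCD of 18 and 12
`p` takes the values: 18 → 12 → 6

Answer: 6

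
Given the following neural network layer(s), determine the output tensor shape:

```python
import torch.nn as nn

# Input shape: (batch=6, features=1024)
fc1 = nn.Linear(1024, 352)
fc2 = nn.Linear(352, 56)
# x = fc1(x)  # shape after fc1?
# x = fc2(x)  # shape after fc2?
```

Input: (6, 1024) -> after fc1: (6, 352) -> Output: (6, 56)

Answer: (6, 56)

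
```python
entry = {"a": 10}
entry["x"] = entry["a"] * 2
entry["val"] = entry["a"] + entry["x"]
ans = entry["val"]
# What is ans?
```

Trace:
`entry = {"a": 10}` → entry = {'a': 10}
`entry["x"] = entry["a"] * 2` → entry = {'a': 10, 'x': 20}
`entry["val"] = entry["a"] + entry["x"]` → entry = {'a': 10, 'x': 20, 'val': 30}
`ans = entry["val"]` → ans = 30
So ans = 30

Answer: 30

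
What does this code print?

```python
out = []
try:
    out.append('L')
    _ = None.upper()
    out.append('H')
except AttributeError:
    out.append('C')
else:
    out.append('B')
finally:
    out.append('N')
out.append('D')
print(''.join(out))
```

Execution trace: 'L' (try body) → 'C' (except AttributeError) → 'N' (finally) → 'D' (after the try/except). Output: LCND

Answer: LCND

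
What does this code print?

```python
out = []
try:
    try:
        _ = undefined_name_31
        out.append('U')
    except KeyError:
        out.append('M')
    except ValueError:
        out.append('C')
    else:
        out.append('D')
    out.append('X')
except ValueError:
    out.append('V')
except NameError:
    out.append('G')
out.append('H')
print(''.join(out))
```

Execution trace: 'G' (except NameError) → 'H' (after the try/except). Output: GH

Answer: GH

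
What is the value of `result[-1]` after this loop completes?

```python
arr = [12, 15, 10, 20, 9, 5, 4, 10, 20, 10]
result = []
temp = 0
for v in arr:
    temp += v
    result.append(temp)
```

Cumulative sum ends at 115
`result` takes the values: [] → [12] → [12, 27] → [12, 27, 37] → [12, 27, 37, 57] → [12, 27, 37, 57, 66] → [12, 27, 37, 57, 66, 71] → [12, 27, 37, 57, 66, 71, 75] → [12, 27, 37, 57, 66, 71, 75, 85] → [12, 27, 37, 57, 66, 71, 75, 85, 105] → [12, 27, 37, 57, 66, 71, 75, 85, 105, 115]
So `result[-1]` = 115

Answer: 115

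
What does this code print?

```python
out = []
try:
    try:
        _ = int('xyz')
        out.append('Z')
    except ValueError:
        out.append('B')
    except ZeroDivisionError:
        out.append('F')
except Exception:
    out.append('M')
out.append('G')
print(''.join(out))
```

Execution trace: 'B' (inner except ValueError) → 'G' (after the try/except). Output: BG

Answer: BG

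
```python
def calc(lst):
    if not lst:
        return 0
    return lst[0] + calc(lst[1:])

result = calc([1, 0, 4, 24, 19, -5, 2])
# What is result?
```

1 + 0 + 4 + 24 + 19 + (-5) + 2 + 0 = 45

Answer: 45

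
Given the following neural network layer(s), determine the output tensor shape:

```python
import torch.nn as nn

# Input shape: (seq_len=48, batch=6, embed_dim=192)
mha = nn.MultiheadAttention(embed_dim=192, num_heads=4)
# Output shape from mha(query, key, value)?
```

Input: (48, 6, 192) -> Output: (48, 6, 192)

Answer: (48, 6, 192)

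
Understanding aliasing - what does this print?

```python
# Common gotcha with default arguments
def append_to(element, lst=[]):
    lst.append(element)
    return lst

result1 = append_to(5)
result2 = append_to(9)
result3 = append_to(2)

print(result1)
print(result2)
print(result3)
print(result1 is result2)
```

Key concept: mutable default argument gotcha.
Step by step:
`result1 = append_to(5)` → result1 = [5]
`result2 = append_to(9)` → result1 = [5, 9] (same object as result2); result2 = [5, 9] (same object as result1)
`result3 = append_to(2)` → result1 = [5, 9, 2] (same object as result2, result3); result2 = [5, 9, 2] (same object as result1, result3); result3 = [5, 9, 2] (same object as result1, result2)
`print(result1)` → prints [5, 9, 2]
`print(result2)` → prints [5, 9, 2]
`print(result3)` → prints [5, 9, 2]
`print(result1 is result2)` → prints True

Answer:
[5, 9, 2]
[5, 9, 2]
[5, 9, 2]
True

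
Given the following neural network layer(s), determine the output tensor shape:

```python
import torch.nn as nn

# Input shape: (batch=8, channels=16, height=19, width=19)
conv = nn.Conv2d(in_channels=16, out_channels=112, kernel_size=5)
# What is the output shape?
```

Input: (8, 16, 19, 19) -> Output: (8, 112, 15, 15)

Answer: (8, 112, 15, 15)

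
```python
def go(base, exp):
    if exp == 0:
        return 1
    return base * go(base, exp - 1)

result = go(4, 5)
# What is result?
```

go(4, 5) = 4 * 4 * 4 * 4 * 4 = 1024

Answer: 1024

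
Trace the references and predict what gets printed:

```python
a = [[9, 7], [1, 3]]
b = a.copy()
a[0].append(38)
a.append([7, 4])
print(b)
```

Key concept: shallow copy with nested lists.
Step by step:
`a = [[9, 7], [1, 3]]` → a = [[9, 7], [1, 3]]
`b = a.copy()` → b = [[9, 7], [1, 3]]
`a[0].append(38)` → a = [[9, 7, 38], [1, 3]]; b = [[9, 7, 38], [1, 3]]
`a.append([7, 4])` → a = [[9, 7, 38], [1, 3], [7, 4]]
`print(b)` → prints [[9, 7, 38], [1, 3]]

Answer: [[9, 7, 38], [1, 3]]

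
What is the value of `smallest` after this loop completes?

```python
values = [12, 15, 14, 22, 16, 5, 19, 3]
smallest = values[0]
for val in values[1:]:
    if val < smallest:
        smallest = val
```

Minimum of [12, 15, 14, 22, 16, 5, 19, 3]
`smallest` takes the values: 12 → 5 → 3

Answer: 3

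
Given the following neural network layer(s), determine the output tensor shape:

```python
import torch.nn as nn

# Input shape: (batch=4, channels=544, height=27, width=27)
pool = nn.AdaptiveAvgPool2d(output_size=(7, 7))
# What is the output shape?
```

Input: (4, 544, 27, 27) -> Output: (4, 544, 7, 7)

Answer: (4, 544, 7, 7)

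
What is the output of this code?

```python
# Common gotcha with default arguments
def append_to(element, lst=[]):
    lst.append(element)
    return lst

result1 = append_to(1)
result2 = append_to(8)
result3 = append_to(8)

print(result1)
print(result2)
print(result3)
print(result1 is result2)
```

Key concept: mutable default argument gotcha.
Step by step:
`result1 = append_to(1)` → result1 = [1]
`result2 = append_to(8)` → result1 = [1, 8] (same object as result2); result2 = [1, 8] (same object as result1)
`result3 = append_to(8)` → result1 = [1, 8, 8] (same object as result2, result3); result2 = [1, 8, 8] (same object as result1, result3); result3 = [1, 8, 8] (same object as result1, result2)
`print(result1)` → prints [1, 8, 8]
`print(result2)` → prints [1, 8, 8]
`print(result3)` → prints [1, 8, 8]
`print(result1 is result2)` → prints True

Answer:
[1, 8, 8]
[1, 8, 8]
[1, 8, 8]
True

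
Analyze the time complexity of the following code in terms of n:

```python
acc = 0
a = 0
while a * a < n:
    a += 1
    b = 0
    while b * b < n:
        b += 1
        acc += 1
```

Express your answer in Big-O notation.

Each loop level contributes: √n × √n. Multiplying the contributions gives O(n).

Answer: O(n)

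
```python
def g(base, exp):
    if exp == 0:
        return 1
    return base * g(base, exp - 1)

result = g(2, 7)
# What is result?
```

g(2, 7) = 2 * 2 * 2 * 2 * 2 * 2 * 2 = 128

Answer: 128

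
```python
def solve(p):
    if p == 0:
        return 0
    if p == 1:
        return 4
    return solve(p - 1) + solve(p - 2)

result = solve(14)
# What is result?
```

Build up from base cases: solve(0)=0, solve(1)=4, solve(2)=4, solve(3)=8, solve(4)=12, solve(5)=20, solve(6)=32, ..., solve(14)=1508

Answer: 1508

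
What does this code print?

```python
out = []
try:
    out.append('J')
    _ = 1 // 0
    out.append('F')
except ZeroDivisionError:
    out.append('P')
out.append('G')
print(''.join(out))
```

Execution trace: 'J' (try body) → 'P' (except ZeroDivisionError) → 'G' (after the try/except). Output: JPG

Answer: JPG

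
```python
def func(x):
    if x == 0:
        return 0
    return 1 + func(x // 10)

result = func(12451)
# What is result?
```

Count of digits of 12451: 5

Answer: 5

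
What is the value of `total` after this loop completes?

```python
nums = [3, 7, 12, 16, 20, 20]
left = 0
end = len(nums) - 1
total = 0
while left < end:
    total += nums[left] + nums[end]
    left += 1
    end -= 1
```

Sum of pairs from ends
`total` takes the values: 0 → 23 → 50 → 78

Answer: 78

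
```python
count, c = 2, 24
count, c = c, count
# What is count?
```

Trace:
`count, c = 2, 24` → count = 2; c = 24
`count, c = c, count` → count = 24; c = 2
So count = 24

Answer: 24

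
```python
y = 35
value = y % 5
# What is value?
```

Trace:
`y = 35` → y = 35
`value = y % 5` → value = 0
So value = 0

Answer: 0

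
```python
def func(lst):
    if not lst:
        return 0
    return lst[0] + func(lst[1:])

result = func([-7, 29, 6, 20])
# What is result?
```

(-7) + 29 + 6 + 20 + 0 = 48

Answer: 48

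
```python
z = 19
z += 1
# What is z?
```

Trace:
`z = 19` → z = 19
`z += 1` → z = 20
So z = 20

Answer: 20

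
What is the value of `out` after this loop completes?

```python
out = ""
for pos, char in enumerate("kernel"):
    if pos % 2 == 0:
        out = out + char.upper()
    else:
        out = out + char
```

Uppercase even positions in 'kernel'
`out` takes the values: "" → "K" → "Ke" → "KeR" → "KeRn" → "KeRnE" → "KeRnEl"

Answer: "KeRnEl"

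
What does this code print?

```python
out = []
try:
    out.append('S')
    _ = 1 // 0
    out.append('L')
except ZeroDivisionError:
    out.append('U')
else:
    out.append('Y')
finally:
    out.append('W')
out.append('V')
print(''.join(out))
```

Execution trace: 'S' (try body) → 'U' (except ZeroDivisionError) → 'W' (finally) → 'V' (after the try/except). Output: SUWV

Answer: SUWV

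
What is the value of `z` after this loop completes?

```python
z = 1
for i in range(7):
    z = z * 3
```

Multiply by 3, 7 times: 1 * 3^7 = 2187
`z` takes the values: 1 → 3 → 9 → 27 → 81 → 243 → 729 → 2187

Answer: 2187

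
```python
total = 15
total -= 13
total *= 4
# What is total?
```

Trace:
`total = 15` → total = 15
`total -= 13` → total = 2
`total *= 4` → total = 8
So total = 8

Answer: 8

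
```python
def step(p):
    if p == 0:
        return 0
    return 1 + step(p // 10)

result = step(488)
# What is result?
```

Count of digits of 488: 3

Answer: 3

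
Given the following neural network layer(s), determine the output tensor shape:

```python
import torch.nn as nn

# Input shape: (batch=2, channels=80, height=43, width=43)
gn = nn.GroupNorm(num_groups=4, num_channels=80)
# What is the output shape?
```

Input: (2, 80, 43, 43) -> Output: (2, 80, 43, 43)

Answer: (2, 80, 43, 43)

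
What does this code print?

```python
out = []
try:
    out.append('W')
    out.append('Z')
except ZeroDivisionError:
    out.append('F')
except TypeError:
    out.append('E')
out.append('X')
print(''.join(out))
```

Execution trace: 'W' (try body) → 'Z' (try body, no exception) → 'X' (after the try/except). Output: WZX

Answer: WZX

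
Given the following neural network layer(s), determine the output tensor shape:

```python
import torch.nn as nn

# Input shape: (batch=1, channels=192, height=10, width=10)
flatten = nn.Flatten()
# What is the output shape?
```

Input: (1, 192, 10, 10) -> Output: (1, 19200)

Answer: (1, 19200)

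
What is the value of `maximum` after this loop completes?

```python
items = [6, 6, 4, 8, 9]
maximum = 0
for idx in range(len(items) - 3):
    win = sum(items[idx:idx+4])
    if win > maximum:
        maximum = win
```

Max sum of 4-element window in [6, 6, 4, 8, 9]
`maximum` takes the values: 0 → 24 → 27

Answer: 27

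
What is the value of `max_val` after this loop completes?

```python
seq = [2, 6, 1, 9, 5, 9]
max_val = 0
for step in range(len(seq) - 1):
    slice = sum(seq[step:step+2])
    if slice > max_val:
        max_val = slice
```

Max sum of 2-element window in [2, 6, 1, 9, 5, 9]
`max_val` takes the values: 0 → 8 → 10 → 14

Answer: 14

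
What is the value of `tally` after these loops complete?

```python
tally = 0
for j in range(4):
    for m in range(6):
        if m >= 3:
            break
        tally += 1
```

Inner breaks at 3, outer runs 4 times
`tally` takes the values: 0 → 1 → 2 → 3 → 4 → 5 → 6 → 7 → 8 → 9 → 10 → 11 → 12

Answer: 12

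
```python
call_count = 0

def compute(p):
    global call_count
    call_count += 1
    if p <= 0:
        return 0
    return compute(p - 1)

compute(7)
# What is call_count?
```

Linear recursion stepping by 1: 8 calls from p=7 down to ≤0.

Answer: 8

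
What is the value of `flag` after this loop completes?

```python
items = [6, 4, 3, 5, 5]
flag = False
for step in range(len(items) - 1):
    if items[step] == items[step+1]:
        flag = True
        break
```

Check consecutive duplicates in [6, 4, 3, 5, 5]
`flag` takes the values: False → True

Answer: True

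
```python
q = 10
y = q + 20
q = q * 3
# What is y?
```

Trace:
`q = 10` → q = 10
`y = q + 20` → y = 30
`q = q * 3` → q = 30
So y = 30

Answer: 30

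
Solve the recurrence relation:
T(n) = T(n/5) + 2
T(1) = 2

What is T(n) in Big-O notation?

Each step divides n by 5 and adds 2. After log_5(n) steps we reach T(1)=2. So T(n) = 2·log_5(n) + 2 = O(log n).

Answer: O(log n)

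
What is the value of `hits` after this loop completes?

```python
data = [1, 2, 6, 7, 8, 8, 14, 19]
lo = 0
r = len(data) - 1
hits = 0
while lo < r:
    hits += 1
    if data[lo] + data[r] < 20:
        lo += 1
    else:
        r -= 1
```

Steps to find pair summing to 20
`hits` takes the values: 0 → 1 → 2 → 3 → 4 → 5 → 6 → 7

Answer: 7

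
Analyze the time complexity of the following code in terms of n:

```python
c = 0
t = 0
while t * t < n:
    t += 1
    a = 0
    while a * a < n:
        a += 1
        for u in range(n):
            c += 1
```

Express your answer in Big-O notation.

Each loop level contributes: √n × √n × n. Multiplying the contributions gives O(n^2).

Answer: O(n^2)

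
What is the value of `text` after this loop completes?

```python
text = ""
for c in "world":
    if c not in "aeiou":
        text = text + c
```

Remove vowels from 'world'
`text` takes the values: "" → "w" → "wr" → "wrl" → "wrld"

Answer: "wrld"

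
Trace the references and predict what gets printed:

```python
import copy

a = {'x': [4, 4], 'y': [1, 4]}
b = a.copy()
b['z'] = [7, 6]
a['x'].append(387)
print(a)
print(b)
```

Key concept: shallow copy of dict with mutable values.
Step by step:
`a = {'x': [4, 4], 'y': [1, 4]}` → a = {'x': [4, 4], 'y': [1, 4]}
`b = a.copy()` → b = {'x': [4, 4], 'y': [1, 4]}
`b['z'] = [7, 6]` → b = {'x': [4, 4], 'y': [1, 4], 'z': [7, 6]}
`a['x'].append(387)` → a = {'x': [4, 4, 387], 'y': [1, 4]}; b = {'x': [4, 4, 387], 'y': [1, 4], 'z': [7, 6]}
`print(a)` → prints {'x': [4, 4, 387], 'y': [1, 4]}
`print(b)` → prints {'x': [4, 4, 387], 'y': [1, 4], 'z': [7, 6]}

Answer:
{'x': [4, 4, 387], 'y': [1, 4]}
{'x': [4, 4, 387], 'y': [1, 4], 'z': [7, 6]}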